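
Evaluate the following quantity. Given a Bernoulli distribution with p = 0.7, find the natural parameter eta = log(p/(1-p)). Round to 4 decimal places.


Natural parameter for Bernoulli: eta = log(p/(1-p)).
p = 0.7, 1-p = 0.3.
p/(1-p) = 2.333333.
eta = log(2.333333) = 0.8473

0.8473


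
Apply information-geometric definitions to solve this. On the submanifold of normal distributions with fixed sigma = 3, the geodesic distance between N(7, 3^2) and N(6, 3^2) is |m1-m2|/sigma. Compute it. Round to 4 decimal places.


On the fixed-variance normal subfamily, geodesic distance = |m1-m2|/sigma.
|7 - 6| = 1.
sigma = 3.
d = 1/3 = 0.3333

0.3333


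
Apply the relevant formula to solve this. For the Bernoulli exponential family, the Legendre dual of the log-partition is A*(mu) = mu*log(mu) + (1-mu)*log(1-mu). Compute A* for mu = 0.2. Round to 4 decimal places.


Legendre transform for Bernoulli:
A*(mu) = mu*log(mu) + (1-mu)*log(1-mu).
mu = 0.2, 1-mu = 0.8.
mu*log(mu) = 0.2*log(0.2) = -0.321888.
(1-mu)*log(1-mu) = 0.8*log(0.8) = -0.178515.
A* = -0.321888 + -0.178515 = -0.5004

-0.5004


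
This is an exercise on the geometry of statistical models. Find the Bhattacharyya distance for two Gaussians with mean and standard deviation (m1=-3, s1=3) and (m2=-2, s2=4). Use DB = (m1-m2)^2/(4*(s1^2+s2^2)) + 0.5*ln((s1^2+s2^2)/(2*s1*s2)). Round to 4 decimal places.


Bhattacharyya distance between two Gaussians:
DB = (m1-m2)^2/(4*(s1^2+s2^2)) + (1/2)*ln((s1^2+s2^2)/(2*s1*s2)).
(m1-m2)^2 = (-1)^2 = 1.
s1^2+s2^2 = 9 + 16 = 25.
term1 = 1/100 = 0.01.
term2 = 0.5*ln(25/24.0) = 0.020411.
DB = 0.01 + 0.020411 = 0.0304

0.0304


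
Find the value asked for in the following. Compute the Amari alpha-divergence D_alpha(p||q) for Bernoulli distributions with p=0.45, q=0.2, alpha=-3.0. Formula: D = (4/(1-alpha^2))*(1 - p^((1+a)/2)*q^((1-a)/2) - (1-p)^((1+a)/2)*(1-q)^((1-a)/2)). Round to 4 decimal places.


Amari alpha-divergence:
D = (4/(1-alpha^2))*(1 - p^((1+a)/2)*q^((1-a)/2) - (1-p)^((1+a)/2)*(1-q)^((1-a)/2)).
alpha = -3.0, p = 0.45, q = 0.2.
e1 = (1+alpha)/2 = -1.0, e2 = (1-alpha)/2 = 2.0.
t1 = p^e1 * q^e2 = 0.45^-1.0 * 0.2^2.0 = 0.088889.
t2 = (1-p)^e1 * (1-q)^e2 = 0.55^-1.0 * 0.8^2.0 = 1.163636.
4/(1-alpha^2) = -0.5.
D = -0.5*(1 - 0.088889 - 1.163636) = 0.1263

0.1263


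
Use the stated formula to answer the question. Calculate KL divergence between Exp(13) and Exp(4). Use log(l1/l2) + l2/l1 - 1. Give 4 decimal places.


KL divergence for exponential family:
KL = log(l1/l2) + l2/l1 - 1.
log(13/4) = 1.178655.
4/13 = 0.307692.
KL = 1.178655 + 0.307692 - 1 = 0.4863

0.4863


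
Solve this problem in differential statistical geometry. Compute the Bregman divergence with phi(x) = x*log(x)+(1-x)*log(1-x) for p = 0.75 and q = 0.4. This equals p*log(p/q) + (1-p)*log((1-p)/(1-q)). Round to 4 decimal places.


Bregman divergence with negative entropy generator:
D = p*log(p/q) + (1-p)*log((1-p)/(1-q)).
p = 0.75, q = 0.4.
p*log(p/q) = 0.75*log(0.75/0.4) = 0.471456.
(1-p)*log((1-p)/(1-q)) = 0.25*log(0.25/0.6) = -0.218867.
D = 0.471456 + -0.218867 = 0.2526

0.2526


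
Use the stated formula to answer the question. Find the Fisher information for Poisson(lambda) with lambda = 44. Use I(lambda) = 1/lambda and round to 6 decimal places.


Fisher information for Poisson: I(lambda) = 1/lambda.
lambda = 44.
I(lambda) = 1/44 = 0.022727

0.022727


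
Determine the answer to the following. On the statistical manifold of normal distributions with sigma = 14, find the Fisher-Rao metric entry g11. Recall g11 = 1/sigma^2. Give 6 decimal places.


For the 2-parameter normal family, the Fisher metric has:
  g11 = 1/sigma^2, g22 = 2/sigma^2.
sigma = 14, sigma^2 = 196.
g11 = 0.005102

0.005102


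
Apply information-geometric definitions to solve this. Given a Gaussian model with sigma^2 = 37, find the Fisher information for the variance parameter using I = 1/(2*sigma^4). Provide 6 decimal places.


Fisher information for variance: I(sigma^2) = 1/(2*sigma^4).
sigma^2 = 37, so sigma^4 = 1369.
I = 1/(2*1369) = 1/2738 = 0.000365

0.000365


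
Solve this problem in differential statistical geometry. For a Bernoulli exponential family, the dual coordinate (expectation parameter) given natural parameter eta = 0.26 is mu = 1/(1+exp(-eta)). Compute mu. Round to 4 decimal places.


Dual coordinate (expectation parameter) for Bernoulli:
mu = 1/(1+exp(-eta)).
eta = 0.26.
exp(-eta) = exp(-0.26) = 0.771052.
mu = 1/(1+0.771052) = 0.5646

0.5646


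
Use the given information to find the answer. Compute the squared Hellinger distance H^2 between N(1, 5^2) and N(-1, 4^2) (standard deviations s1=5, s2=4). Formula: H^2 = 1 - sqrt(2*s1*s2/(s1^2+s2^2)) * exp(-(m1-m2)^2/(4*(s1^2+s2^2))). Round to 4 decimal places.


Squared Hellinger distance for Gaussians:
H^2 = 1 - sqrt(2*s1*s2/(s1^2+s2^2)) * exp(-(m1-m2)^2/(4*(s1^2+s2^2))).
s1^2 = 25, s2^2 = 16, s1^2+s2^2 = 41.
sqrt(2*5*4/(41)) = 0.98773.
(m1-m2)^2 = (2)^2 = 4.
exp(-4/(4*41)) = exp(-0.02439) = 0.975905.
H^2 = 1 - 0.98773*0.975905 = 0.0361

0.0361


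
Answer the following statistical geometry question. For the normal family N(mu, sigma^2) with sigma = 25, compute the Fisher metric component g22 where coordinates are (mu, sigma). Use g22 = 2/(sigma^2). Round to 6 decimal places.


For the 2-parameter normal family, the Fisher metric has:
  g11 = 1/sigma^2, g22 = 2/sigma^2.
sigma = 25, sigma^2 = 625.
g22 = 0.003200

0.003200


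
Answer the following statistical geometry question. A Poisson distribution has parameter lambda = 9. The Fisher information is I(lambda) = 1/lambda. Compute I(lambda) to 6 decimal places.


Fisher information for Poisson: I(lambda) = 1/lambda.
lambda = 9.
I(lambda) = 1/9 = 0.111111

0.111111


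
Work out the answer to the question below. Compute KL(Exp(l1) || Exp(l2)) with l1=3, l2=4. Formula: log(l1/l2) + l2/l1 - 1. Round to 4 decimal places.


KL divergence for exponential family:
KL = log(l1/l2) + l2/l1 - 1.
log(3/4) = -0.287682.
4/3 = 1.333333.
KL = -0.287682 + 1.333333 - 1 = 0.0457

0.0457


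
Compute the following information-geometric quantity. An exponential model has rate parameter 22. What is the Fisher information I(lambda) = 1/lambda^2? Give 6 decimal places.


Fisher information for exponential: I(lambda) = 1/lambda^2.
lambda = 22, lambda^2 = 484.
I = 1/484 = 0.002066

0.002066


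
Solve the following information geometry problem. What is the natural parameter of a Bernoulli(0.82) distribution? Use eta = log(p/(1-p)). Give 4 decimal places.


Natural parameter for Bernoulli: eta = log(p/(1-p)).
p = 0.82, 1-p = 0.18.
p/(1-p) = 4.555556.
eta = log(4.555556) = 1.5163

1.5163


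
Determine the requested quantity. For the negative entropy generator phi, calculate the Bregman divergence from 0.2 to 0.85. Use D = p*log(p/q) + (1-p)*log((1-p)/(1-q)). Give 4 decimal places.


Bregman divergence with negative entropy generator:
D = p*log(p/q) + (1-p)*log((1-p)/(1-q)).
p = 0.2, q = 0.85.
p*log(p/q) = 0.2*log(0.2/0.85) = -0.289384.
(1-p)*log((1-p)/(1-q)) = 0.8*log(0.8/0.15) = 1.339181.
D = -0.289384 + 1.339181 = 1.0498

1.0498


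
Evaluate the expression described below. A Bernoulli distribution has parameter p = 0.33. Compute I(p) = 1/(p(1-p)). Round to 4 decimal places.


For Bernoulli(p), Fisher information is I(p) = 1/(p*(1-p)).
p = 0.33, 1-p = 0.67.
p*(1-p) = 0.2211.
I(p) = 1/0.2211 = 4.5228

4.5228


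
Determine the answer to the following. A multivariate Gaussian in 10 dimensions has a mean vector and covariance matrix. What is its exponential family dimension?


Exponential family dimension calculation:
For 10-dim MVN: mean has 10 params, covariance has 10*11/2 = 55 unique entries.
Total dim = 10 + 55 = 65.

65


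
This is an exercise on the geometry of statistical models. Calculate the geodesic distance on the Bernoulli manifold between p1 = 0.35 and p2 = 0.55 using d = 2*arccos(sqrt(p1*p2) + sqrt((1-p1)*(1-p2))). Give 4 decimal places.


Geodesic distance on Bernoulli manifold:
d(p1,p2) = 2*arccos(sqrt(p1*p2) + sqrt((1-p1)*(1-p2))).
sqrt(p1*p2) = sqrt(0.35*0.55) = 0.438748.
sqrt((1-p1)*(1-p2)) = sqrt(0.65*0.45) = 0.540833.
arg = 0.438748 + 0.540833 = 0.979581.
d = 2*arccos(0.979581) = 0.4049

0.4049


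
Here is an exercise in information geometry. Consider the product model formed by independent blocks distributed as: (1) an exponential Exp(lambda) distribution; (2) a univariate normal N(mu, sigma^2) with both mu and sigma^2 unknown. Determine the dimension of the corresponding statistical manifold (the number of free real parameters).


The dimension of a statistical manifold equals the number of free
(independent) real parameters of the model. For a product of independent
blocks the parameter counts add.
- exponential (lambda): 1.
- normal (mu, sigma^2): 2.
Total = 1 + 2 = 3.
Dimension = 3

3


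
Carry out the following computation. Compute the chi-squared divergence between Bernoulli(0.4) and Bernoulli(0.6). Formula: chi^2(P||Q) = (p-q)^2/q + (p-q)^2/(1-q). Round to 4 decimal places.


Chi-squared divergence between Bernoulli distributions:
chi^2 = (p-q)^2/q + (p-q)^2/(1-q).
p = 0.4, q = 0.6, p-q = -0.2.
(p-q)^2 = 0.04.
term1 = 0.04/0.6 = 0.066667.
term2 = 0.04/0.4 = 0.1.
chi^2 = 0.066667 + 0.1 = 0.1667

0.1667


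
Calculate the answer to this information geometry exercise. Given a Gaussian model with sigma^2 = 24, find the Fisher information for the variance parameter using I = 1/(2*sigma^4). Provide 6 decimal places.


Fisher information for variance: I(sigma^2) = 1/(2*sigma^4).
sigma^2 = 24, so sigma^4 = 576.
I = 1/(2*576) = 1/1152 = 0.000868

0.000868


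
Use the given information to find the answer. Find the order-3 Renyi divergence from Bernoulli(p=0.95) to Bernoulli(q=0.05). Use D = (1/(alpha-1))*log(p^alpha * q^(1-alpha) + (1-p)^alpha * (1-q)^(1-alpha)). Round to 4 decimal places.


Renyi divergence of order alpha between Bernoulli distributions:
D = (1/(alpha-1))*log(p^alpha * q^(1-alpha) + (1-p)^alpha * (1-q)^(1-alpha)).
alpha = 3, p = 0.95, q = 0.05.
p^alpha * q^(1-alpha) = 0.95^3 * 0.05^-2 = 342.95.
(1-p)^alpha * (1-q)^(1-alpha) = 0.05^3 * 0.95^-2 = 0.000139.
sum = 342.95 + 0.000139 = 342.950139.
D = (1/2)*log(342.950139) = 2.9188

2.9188


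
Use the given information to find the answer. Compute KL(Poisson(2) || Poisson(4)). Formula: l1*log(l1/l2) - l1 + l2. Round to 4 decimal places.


KL divergence for Poisson:
KL = l1*log(l1/l2) - l1 + l2.
l1 = 2, l2 = 4.
log(2/4) = -0.693147.
l1*log(l1/l2) = 2 * -0.693147 = -1.386294.
KL = -1.386294 - 2 + 4 = 0.6137

0.6137


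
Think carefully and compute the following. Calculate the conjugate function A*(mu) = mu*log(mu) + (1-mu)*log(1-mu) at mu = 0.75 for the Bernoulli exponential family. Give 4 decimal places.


Legendre transform for Bernoulli:
A*(mu) = mu*log(mu) + (1-mu)*log(1-mu).
mu = 0.75, 1-mu = 0.25.
mu*log(mu) = 0.75*log(0.75) = -0.215762.
(1-mu)*log(1-mu) = 0.25*log(0.25) = -0.346574.
A* = -0.215762 + -0.346574 = -0.5623

-0.5623


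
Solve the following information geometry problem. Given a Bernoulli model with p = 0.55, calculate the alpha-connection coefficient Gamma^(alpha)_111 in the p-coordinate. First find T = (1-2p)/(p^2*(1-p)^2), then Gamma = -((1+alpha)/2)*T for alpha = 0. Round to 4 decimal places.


Skewness (Amari-Chentsov) tensor: T = (1-2p)/(p^2*(1-p)^2).
p = 0.55, 1-2p = -0.1, p^2 = 0.3025, (1-p)^2 = 0.2025.
T = -0.1/(0.3025 * 0.2025) = -1.632486.
In the p-coordinate, Gamma^(alpha) = Gamma^(0) - (alpha/2)*T with Gamma^(0) = (1/2)*g'(p) = -T/2,
so Gamma^(alpha) = -((1+alpha)/2)*T.
alpha = 0, -(1+alpha)/2 = -0.5.
Gamma = -0.5 * -1.632486 = 0.8162

0.8162


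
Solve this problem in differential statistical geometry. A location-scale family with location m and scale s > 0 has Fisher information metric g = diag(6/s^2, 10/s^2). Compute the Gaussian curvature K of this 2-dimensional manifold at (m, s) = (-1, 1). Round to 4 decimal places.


The metric has the form g = (A dm^2 + B ds^2)/s^2 with A = 6, B = 10.
Substitute u = sqrt(A/B)*m: g = B*(du^2 + ds^2)/s^2, i.e. B times the
Poincare upper half-plane metric, which has constant Gaussian curvature -1.
Scaling a 2D metric by a constant c divides the Gaussian curvature by c,
so K = -1/B = -1/(10) = -0.1000 everywhere (the point (m, s) = (-1, 1) is irrelevant:
the curvature is constant).
The requested Gaussian curvature is K = -0.1000.

-0.1000


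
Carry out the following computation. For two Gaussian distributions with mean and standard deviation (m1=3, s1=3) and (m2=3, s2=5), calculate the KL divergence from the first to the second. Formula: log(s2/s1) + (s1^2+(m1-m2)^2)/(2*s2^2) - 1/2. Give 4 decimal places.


KL divergence between normal distributions:
KL = log(s2/s1) + (s1^2 + (m1-m2)^2)/(2*s2^2) - 1/2.
log(5/3) = 0.510826.
(3^2 + (3-3)^2)/(2*5^2) = (9 + 0)/50 = 0.18.
KL = 0.510826 + 0.18 - 0.5 = 0.1908

0.1908


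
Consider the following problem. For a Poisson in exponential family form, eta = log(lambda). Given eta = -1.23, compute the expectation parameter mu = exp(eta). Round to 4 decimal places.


Expectation parameter for Poisson exponential family:
mu = exp(eta).
eta = -1.23.
mu = exp(-1.23) = 0.2923

0.2923


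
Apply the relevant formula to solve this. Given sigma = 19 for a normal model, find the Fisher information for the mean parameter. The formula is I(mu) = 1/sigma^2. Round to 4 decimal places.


The Fisher information for the mean of a normal distribution is I(mu) = 1/sigma^2.
sigma = 19, so sigma^2 = 361.
I(mu) = 1/361 = 0.0028

0.0028


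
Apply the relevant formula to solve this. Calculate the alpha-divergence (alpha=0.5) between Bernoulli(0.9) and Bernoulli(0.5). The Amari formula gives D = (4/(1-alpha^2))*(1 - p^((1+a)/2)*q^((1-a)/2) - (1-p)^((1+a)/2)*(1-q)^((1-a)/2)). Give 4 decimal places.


Amari alpha-divergence:
D = (4/(1-alpha^2))*(1 - p^((1+a)/2)*q^((1-a)/2) - (1-p)^((1+a)/2)*(1-q)^((1-a)/2)).
alpha = 0.5, p = 0.9, q = 0.5.
e1 = (1+alpha)/2 = 0.75, e2 = (1-alpha)/2 = 0.25.
t1 = p^e1 * q^e2 = 0.9^0.75 * 0.5^0.25 = 0.777006.
t2 = (1-p)^e1 * (1-q)^e2 = 0.1^0.75 * 0.5^0.25 = 0.149535.
4/(1-alpha^2) = 5.333333.
D = 5.333333*(1 - 0.777006 - 0.149535) = 0.3918

0.3918


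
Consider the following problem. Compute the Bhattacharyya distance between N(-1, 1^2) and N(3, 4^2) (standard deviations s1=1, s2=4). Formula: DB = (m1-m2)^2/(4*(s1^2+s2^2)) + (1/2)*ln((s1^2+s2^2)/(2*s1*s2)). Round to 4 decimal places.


Bhattacharyya distance between two Gaussians:
DB = (m1-m2)^2/(4*(s1^2+s2^2)) + (1/2)*ln((s1^2+s2^2)/(2*s1*s2)).
(m1-m2)^2 = (-4)^2 = 16.
s1^2+s2^2 = 1 + 16 = 17.
term1 = 16/68 = 0.235294.
term2 = 0.5*ln(17/8.0) = 0.376886.
DB = 0.235294 + 0.376886 = 0.6122

0.6122


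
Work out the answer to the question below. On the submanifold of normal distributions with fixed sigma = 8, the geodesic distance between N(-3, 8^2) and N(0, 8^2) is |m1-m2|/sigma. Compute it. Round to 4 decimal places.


On the fixed-variance normal subfamily, geodesic distance = |m1-m2|/sigma.
|-3 - 0| = 3.
sigma = 8.
d = 3/8 = 0.3750

0.3750


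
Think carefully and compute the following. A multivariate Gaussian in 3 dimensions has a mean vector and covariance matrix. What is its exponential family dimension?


Exponential family dimension calculation:
For 3-dim MVN: mean has 3 params, covariance has 3*4/2 = 6 unique entries.
Total dim = 3 + 6 = 9.

9


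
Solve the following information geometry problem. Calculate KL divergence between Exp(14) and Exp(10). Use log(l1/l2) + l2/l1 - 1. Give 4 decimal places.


KL divergence for exponential family:
KL = log(l1/l2) + l2/l1 - 1.
log(14/10) = 0.336472.
10/14 = 0.714286.
KL = 0.336472 + 0.714286 - 1 = 0.0508

0.0508


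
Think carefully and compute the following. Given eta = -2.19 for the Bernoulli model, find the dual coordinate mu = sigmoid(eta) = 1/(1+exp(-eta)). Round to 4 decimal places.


Dual coordinate (expectation parameter) for Bernoulli:
mu = 1/(1+exp(-eta)).
eta = -2.19.
exp(-eta) = exp(2.19) = 8.935213.
mu = 1/(1+8.935213) = 0.1007

0.1007


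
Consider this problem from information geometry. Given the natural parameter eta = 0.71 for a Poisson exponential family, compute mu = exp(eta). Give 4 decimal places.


Expectation parameter for Poisson exponential family:
mu = exp(eta).
eta = 0.71.
mu = exp(0.71) = 2.0340

2.0340


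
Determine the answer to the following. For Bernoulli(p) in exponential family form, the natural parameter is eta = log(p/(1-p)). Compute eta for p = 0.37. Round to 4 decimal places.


Natural parameter for Bernoulli: eta = log(p/(1-p)).
p = 0.37, 1-p = 0.63.
p/(1-p) = 0.587302.
eta = log(0.587302) = -0.5322

-0.5322


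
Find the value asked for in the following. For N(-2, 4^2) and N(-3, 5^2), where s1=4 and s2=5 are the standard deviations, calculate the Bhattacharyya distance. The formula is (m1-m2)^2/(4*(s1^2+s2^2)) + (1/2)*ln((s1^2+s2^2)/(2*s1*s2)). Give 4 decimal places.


Bhattacharyya distance between two Gaussians:
DB = (m1-m2)^2/(4*(s1^2+s2^2)) + (1/2)*ln((s1^2+s2^2)/(2*s1*s2)).
(m1-m2)^2 = (1)^2 = 1.
s1^2+s2^2 = 16 + 25 = 41.
term1 = 1/164 = 0.006098.
term2 = 0.5*ln(41/40.0) = 0.012346.
DB = 0.006098 + 0.012346 = 0.0184

0.0184


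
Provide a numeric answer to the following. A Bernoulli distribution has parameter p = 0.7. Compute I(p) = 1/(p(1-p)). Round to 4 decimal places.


For Bernoulli(p), Fisher information is I(p) = 1/(p*(1-p)).
p = 0.7, 1-p = 0.3.
p*(1-p) = 0.21.
I(p) = 1/0.21 = 4.7619

4.7619


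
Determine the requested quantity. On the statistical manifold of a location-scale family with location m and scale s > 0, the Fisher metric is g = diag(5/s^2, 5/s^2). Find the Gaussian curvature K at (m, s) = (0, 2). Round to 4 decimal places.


The metric has the form g = (A dm^2 + B ds^2)/s^2 with A = 5, B = 5.
Substitute u = sqrt(A/B)*m: g = B*(du^2 + ds^2)/s^2, i.e. B times the
Poincare upper half-plane metric, which has constant Gaussian curvature -1.
Scaling a 2D metric by a constant c divides the Gaussian curvature by c,
so K = -1/B = -1/(5) = -0.2000 everywhere (the point (m, s) = (0, 2) is irrelevant:
the curvature is constant).
The requested Gaussian curvature is K = -0.2000.

-0.2000


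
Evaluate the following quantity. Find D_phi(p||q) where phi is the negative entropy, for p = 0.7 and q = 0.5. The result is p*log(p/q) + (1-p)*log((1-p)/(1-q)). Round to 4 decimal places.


Bregman divergence with negative entropy generator:
D = p*log(p/q) + (1-p)*log((1-p)/(1-q)).
p = 0.7, q = 0.5.
p*log(p/q) = 0.7*log(0.7/0.5) = 0.235531.
(1-p)*log((1-p)/(1-q)) = 0.3*log(0.3/0.5) = -0.153248.
D = 0.235531 + -0.153248 = 0.0823

0.0823


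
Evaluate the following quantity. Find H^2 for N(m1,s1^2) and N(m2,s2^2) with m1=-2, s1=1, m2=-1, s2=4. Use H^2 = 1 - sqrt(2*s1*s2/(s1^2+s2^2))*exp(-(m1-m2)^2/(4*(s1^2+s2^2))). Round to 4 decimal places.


Squared Hellinger distance for Gaussians:
H^2 = 1 - sqrt(2*s1*s2/(s1^2+s2^2)) * exp(-(m1-m2)^2/(4*(s1^2+s2^2))).
s1^2 = 1, s2^2 = 16, s1^2+s2^2 = 17.
sqrt(2*1*4/(17)) = 0.685994.
(m1-m2)^2 = (-1)^2 = 1.
exp(-1/(4*17)) = exp(-0.014706) = 0.985402.
H^2 = 1 - 0.685994*0.985402 = 0.3240

0.3240


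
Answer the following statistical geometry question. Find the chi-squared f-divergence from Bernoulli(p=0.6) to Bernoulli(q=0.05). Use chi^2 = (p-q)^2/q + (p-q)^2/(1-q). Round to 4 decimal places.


Chi-squared divergence between Bernoulli distributions:
chi^2 = (p-q)^2/q + (p-q)^2/(1-q).
p = 0.6, q = 0.05, p-q = 0.55.
(p-q)^2 = 0.3025.
term1 = 0.3025/0.05 = 6.05.
term2 = 0.3025/0.95 = 0.318421.
chi^2 = 6.05 + 0.318421 = 6.3684

6.3684


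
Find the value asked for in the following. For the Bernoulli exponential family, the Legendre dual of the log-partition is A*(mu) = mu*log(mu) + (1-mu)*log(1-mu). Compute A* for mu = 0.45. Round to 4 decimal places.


Legendre transform for Bernoulli:
A*(mu) = mu*log(mu) + (1-mu)*log(1-mu).
mu = 0.45, 1-mu = 0.55.
mu*log(mu) = 0.45*log(0.45) = -0.359328.
(1-mu)*log(1-mu) = 0.55*log(0.55) = -0.32881.
A* = -0.359328 + -0.32881 = -0.6881

-0.6881


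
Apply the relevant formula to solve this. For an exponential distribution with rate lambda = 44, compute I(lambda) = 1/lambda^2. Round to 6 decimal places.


Fisher information for exponential: I(lambda) = 1/lambda^2.
lambda = 44, lambda^2 = 1936.
I = 1/1936 = 0.000517

0.000517


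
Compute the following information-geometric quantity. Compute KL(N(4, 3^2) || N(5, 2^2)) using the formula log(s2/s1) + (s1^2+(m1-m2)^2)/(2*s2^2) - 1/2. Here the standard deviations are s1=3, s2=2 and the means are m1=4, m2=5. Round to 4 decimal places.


KL divergence between normal distributions:
KL = log(s2/s1) + (s1^2 + (m1-m2)^2)/(2*s2^2) - 1/2.
log(2/3) = -0.405465.
(3^2 + (4-5)^2)/(2*2^2) = (9 + 1)/8 = 1.25.
KL = -0.405465 + 1.25 - 0.5 = 0.3445

0.3445


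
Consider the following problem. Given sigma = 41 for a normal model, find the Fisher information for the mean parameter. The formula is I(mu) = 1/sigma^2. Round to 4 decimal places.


The Fisher information for the mean of a normal distribution is I(mu) = 1/sigma^2.
sigma = 41, so sigma^2 = 1681.
I(mu) = 1/1681 = 0.0006

0.0006


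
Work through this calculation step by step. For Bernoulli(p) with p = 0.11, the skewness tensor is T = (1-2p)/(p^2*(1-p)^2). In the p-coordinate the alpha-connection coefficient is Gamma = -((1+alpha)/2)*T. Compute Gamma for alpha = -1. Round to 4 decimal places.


Skewness (Amari-Chentsov) tensor: T = (1-2p)/(p^2*(1-p)^2).
p = 0.11, 1-2p = 0.78, p^2 = 0.0121, (1-p)^2 = 0.7921.
T = 0.78/(0.0121 * 0.7921) = 81.382161.
In the p-coordinate, Gamma^(alpha) = Gamma^(0) - (alpha/2)*T with Gamma^(0) = (1/2)*g'(p) = -T/2,
so Gamma^(alpha) = -((1+alpha)/2)*T.
alpha = -1, -(1+alpha)/2 = 0.0.
Gamma = 0.0 * 81.382161 = 0.0000

0.0000


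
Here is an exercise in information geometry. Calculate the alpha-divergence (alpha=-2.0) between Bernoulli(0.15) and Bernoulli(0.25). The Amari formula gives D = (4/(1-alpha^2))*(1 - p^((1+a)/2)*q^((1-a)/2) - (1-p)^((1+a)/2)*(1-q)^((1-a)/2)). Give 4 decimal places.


Amari alpha-divergence:
D = (4/(1-alpha^2))*(1 - p^((1+a)/2)*q^((1-a)/2) - (1-p)^((1+a)/2)*(1-q)^((1-a)/2)).
alpha = -2.0, p = 0.15, q = 0.25.
e1 = (1+alpha)/2 = -0.5, e2 = (1-alpha)/2 = 1.5.
t1 = p^e1 * q^e2 = 0.15^-0.5 * 0.25^1.5 = 0.322749.
t2 = (1-p)^e1 * (1-q)^e2 = 0.85^-0.5 * 0.75^1.5 = 0.704502.
4/(1-alpha^2) = -1.333333.
D = -1.333333*(1 - 0.322749 - 0.704502) = 0.0363

0.0363


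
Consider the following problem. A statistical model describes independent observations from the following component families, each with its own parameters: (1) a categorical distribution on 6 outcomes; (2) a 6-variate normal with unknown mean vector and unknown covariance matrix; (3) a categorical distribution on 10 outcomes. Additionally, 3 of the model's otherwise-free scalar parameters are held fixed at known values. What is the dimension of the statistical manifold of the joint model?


The dimension of a statistical manifold equals the number of free
(independent) real parameters of the model. For a product of independent
blocks the parameter counts add.
- categorical on 6 outcomes (probabilities sum to 1): 6-1 = 5.
- 6-variate normal: 6 (mean) + 6*7/2 = 21 (symmetric covariance) = 27.
- categorical on 10 outcomes (probabilities sum to 1): 10-1 = 9.
Total = 5 + 27 + 9 = 41.
3 parameter(s) fixed at known values: 41 - 3 = 38.
Dimension = 38

38


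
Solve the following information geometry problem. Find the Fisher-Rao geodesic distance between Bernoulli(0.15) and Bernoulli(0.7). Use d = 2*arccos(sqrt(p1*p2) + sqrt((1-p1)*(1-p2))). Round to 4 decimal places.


Geodesic distance on Bernoulli manifold:
d(p1,p2) = 2*arccos(sqrt(p1*p2) + sqrt((1-p1)*(1-p2))).
sqrt(p1*p2) = sqrt(0.15*0.7) = 0.324037.
sqrt((1-p1)*(1-p2)) = sqrt(0.85*0.3) = 0.504975.
arg = 0.324037 + 0.504975 = 0.829012.
d = 2*arccos(0.829012) = 1.1869

1.1869


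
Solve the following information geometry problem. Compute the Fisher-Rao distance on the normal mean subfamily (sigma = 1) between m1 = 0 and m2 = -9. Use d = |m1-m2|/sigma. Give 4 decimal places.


On the fixed-variance normal subfamily, geodesic distance = |m1-m2|/sigma.
|0 - -9| = 9.
sigma = 1.
d = 9/1 = 9.0000

9.0000


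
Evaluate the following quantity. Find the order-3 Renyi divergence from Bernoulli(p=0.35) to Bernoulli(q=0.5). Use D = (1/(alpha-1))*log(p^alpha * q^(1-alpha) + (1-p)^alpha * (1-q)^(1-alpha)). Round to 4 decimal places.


Renyi divergence of order alpha between Bernoulli distributions:
D = (1/(alpha-1))*log(p^alpha * q^(1-alpha) + (1-p)^alpha * (1-q)^(1-alpha)).
alpha = 3, p = 0.35, q = 0.5.
p^alpha * q^(1-alpha) = 0.35^3 * 0.5^-2 = 0.1715.
(1-p)^alpha * (1-q)^(1-alpha) = 0.65^3 * 0.5^-2 = 1.0985.
sum = 0.1715 + 1.0985 = 1.27.
D = (1/2)*log(1.27) = 0.1195

0.1195


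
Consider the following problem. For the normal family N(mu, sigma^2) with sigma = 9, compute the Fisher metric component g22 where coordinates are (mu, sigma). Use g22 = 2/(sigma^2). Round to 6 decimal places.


For the 2-parameter normal family, the Fisher metric has:
  g11 = 1/sigma^2, g22 = 2/sigma^2.
sigma = 9, sigma^2 = 81.
g22 = 0.024691

0.024691


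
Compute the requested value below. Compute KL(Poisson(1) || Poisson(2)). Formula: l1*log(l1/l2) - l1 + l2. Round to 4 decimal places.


KL divergence for Poisson:
KL = l1*log(l1/l2) - l1 + l2.
l1 = 1, l2 = 2.
log(1/2) = -0.693147.
l1*log(l1/l2) = 1 * -0.693147 = -0.693147.
KL = -0.693147 - 1 + 2 = 0.3069

0.3069


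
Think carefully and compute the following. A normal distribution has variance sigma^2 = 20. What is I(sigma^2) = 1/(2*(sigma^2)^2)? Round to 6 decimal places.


Fisher information for variance: I(sigma^2) = 1/(2*sigma^4).
sigma^2 = 20, so sigma^4 = 400.
I = 1/(2*400) = 1/800 = 0.001250

0.001250


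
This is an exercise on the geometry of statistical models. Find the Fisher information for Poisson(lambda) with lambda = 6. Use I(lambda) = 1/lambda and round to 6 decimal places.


Fisher information for Poisson: I(lambda) = 1/lambda.
lambda = 6.
I(lambda) = 1/6 = 0.166667

0.166667


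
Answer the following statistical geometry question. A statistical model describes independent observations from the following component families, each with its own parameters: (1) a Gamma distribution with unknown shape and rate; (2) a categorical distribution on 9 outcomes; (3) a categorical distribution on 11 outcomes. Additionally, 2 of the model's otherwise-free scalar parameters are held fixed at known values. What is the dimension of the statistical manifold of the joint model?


The dimension of a statistical manifold equals the number of free
(independent) real parameters of the model. For a product of independent
blocks the parameter counts add.
- Gamma (shape, rate): 2.
- categorical on 9 outcomes (probabilities sum to 1): 9-1 = 8.
- categorical on 11 outcomes (probabilities sum to 1): 11-1 = 10.
Total = 2 + 8 + 10 = 20.
2 parameter(s) fixed at known values: 20 - 2 = 18.
Dimension = 18

18


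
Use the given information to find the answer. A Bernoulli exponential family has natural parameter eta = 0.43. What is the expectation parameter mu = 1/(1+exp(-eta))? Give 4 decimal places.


Dual coordinate (expectation parameter) for Bernoulli:
mu = 1/(1+exp(-eta)).
eta = 0.43.
exp(-eta) = exp(-0.43) = 0.650509.
mu = 1/(1+0.650509) = 0.6059

0.6059


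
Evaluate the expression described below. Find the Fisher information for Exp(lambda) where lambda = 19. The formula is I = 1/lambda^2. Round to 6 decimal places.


Fisher information for exponential: I(lambda) = 1/lambda^2.
lambda = 19, lambda^2 = 361.
I = 1/361 = 0.002770

0.002770


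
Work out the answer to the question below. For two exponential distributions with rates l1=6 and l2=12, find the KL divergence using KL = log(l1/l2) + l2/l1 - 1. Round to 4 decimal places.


KL divergence for exponential family:
KL = log(l1/l2) + l2/l1 - 1.
log(6/12) = -0.693147.
12/6 = 2.0.
KL = -0.693147 + 2.0 - 1 = 0.3069

0.3069


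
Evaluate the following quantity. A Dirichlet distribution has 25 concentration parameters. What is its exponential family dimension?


Exponential family dimension calculation:
Dirichlet with 25 components has 25 natural parameters.

25


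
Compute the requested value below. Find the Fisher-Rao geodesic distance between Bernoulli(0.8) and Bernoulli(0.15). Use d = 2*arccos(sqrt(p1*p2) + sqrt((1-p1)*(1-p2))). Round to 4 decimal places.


Geodesic distance on Bernoulli manifold:
d(p1,p2) = 2*arccos(sqrt(p1*p2) + sqrt((1-p1)*(1-p2))).
sqrt(p1*p2) = sqrt(0.8*0.15) = 0.34641.
sqrt((1-p1)*(1-p2)) = sqrt(0.2*0.85) = 0.412311.
arg = 0.34641 + 0.412311 = 0.758721.
d = 2*arccos(0.758721) = 1.4189

1.4189


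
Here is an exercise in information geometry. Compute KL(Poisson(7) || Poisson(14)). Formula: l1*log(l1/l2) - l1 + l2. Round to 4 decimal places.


KL divergence for Poisson:
KL = l1*log(l1/l2) - l1 + l2.
l1 = 7, l2 = 14.
log(7/14) = -0.693147.
l1*log(l1/l2) = 7 * -0.693147 = -4.85203.
KL = -4.85203 - 7 + 14 = 2.1480

2.1480


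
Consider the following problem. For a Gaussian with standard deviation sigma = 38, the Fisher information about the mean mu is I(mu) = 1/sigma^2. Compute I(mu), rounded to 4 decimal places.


The Fisher information for the mean of a normal distribution is I(mu) = 1/sigma^2.
sigma = 38, so sigma^2 = 1444.
I(mu) = 1/1444 = 0.0007

0.0007


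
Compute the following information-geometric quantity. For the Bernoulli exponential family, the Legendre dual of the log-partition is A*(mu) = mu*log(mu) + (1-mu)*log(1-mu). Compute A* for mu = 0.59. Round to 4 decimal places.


Legendre transform for Bernoulli:
A*(mu) = mu*log(mu) + (1-mu)*log(1-mu).
mu = 0.59, 1-mu = 0.41.
mu*log(mu) = 0.59*log(0.59) = -0.311303.
(1-mu)*log(1-mu) = 0.41*log(0.41) = -0.365555.
A* = -0.311303 + -0.365555 = -0.6769

-0.6769


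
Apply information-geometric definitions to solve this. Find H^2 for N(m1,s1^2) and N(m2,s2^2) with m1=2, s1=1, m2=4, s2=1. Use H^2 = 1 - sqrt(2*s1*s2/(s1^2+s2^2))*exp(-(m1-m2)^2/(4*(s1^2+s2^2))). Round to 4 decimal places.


Squared Hellinger distance for Gaussians:
H^2 = 1 - sqrt(2*s1*s2/(s1^2+s2^2)) * exp(-(m1-m2)^2/(4*(s1^2+s2^2))).
s1^2 = 1, s2^2 = 1, s1^2+s2^2 = 2.
sqrt(2*1*1/(2)) = 1.0.
(m1-m2)^2 = (-2)^2 = 4.
exp(-4/(4*2)) = exp(-0.5) = 0.606531.
H^2 = 1 - 1.0*0.606531 = 0.3935

0.3935


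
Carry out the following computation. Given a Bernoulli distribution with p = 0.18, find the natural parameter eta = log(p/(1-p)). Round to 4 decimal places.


Natural parameter for Bernoulli: eta = log(p/(1-p)).
p = 0.18, 1-p = 0.82.
p/(1-p) = 0.219512.
eta = log(0.219512) = -1.5163

-1.5163


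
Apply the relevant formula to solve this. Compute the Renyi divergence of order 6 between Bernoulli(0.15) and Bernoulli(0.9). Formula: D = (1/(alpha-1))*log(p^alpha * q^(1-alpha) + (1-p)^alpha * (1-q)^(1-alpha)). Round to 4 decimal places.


Renyi divergence of order alpha between Bernoulli distributions:
D = (1/(alpha-1))*log(p^alpha * q^(1-alpha) + (1-p)^alpha * (1-q)^(1-alpha)).
alpha = 6, p = 0.15, q = 0.9.
p^alpha * q^(1-alpha) = 0.15^6 * 0.9^-5 = 1.9e-05.
(1-p)^alpha * (1-q)^(1-alpha) = 0.85^6 * 0.1^-5 = 37714.951563.
sum = 1.9e-05 + 37714.951563 = 37714.951582.
D = (1/5)*log(37714.951582) = 2.1076

2.1076


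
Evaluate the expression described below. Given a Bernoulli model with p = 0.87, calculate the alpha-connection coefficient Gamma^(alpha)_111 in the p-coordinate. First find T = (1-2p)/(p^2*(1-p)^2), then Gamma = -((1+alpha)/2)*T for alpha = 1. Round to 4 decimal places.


Skewness (Amari-Chentsov) tensor: T = (1-2p)/(p^2*(1-p)^2).
p = 0.87, 1-2p = -0.74, p^2 = 0.7569, (1-p)^2 = 0.0169.
T = -0.74/(0.7569 * 0.0169) = -57.850419.
In the p-coordinate, Gamma^(alpha) = Gamma^(0) - (alpha/2)*T with Gamma^(0) = (1/2)*g'(p) = -T/2,
so Gamma^(alpha) = -((1+alpha)/2)*T.
alpha = 1, -(1+alpha)/2 = -1.0.
Gamma = -1.0 * -57.850419 = 57.8504

57.8504


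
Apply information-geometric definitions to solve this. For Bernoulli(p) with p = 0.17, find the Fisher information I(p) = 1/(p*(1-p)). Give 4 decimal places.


For Bernoulli(p), Fisher information is I(p) = 1/(p*(1-p)).
p = 0.17, 1-p = 0.83.
p*(1-p) = 0.1411.
I(p) = 1/0.1411 = 7.0872

7.0872


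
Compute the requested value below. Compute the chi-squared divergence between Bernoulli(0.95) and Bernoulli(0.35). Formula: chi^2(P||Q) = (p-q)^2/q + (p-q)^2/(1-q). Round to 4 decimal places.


Chi-squared divergence between Bernoulli distributions:
chi^2 = (p-q)^2/q + (p-q)^2/(1-q).
p = 0.95, q = 0.35, p-q = 0.6.
(p-q)^2 = 0.36.
term1 = 0.36/0.35 = 1.028571.
term2 = 0.36/0.65 = 0.553846.
chi^2 = 1.028571 + 0.553846 = 1.5824

1.5824


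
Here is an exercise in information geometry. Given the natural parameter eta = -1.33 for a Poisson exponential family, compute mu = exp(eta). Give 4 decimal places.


Expectation parameter for Poisson exponential family:
mu = exp(eta).
eta = -1.33.
mu = exp(-1.33) = 0.2645

0.2645


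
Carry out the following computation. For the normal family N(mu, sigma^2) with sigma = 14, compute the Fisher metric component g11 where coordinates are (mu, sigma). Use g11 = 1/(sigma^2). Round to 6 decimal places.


For the 2-parameter normal family, the Fisher metric has:
  g11 = 1/sigma^2, g22 = 2/sigma^2.
sigma = 14, sigma^2 = 196.
g11 = 0.005102

0.005102


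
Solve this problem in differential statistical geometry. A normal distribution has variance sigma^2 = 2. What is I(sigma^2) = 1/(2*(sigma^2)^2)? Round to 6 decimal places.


Fisher information for variance: I(sigma^2) = 1/(2*sigma^4).
sigma^2 = 2, so sigma^4 = 4.
I = 1/(2*4) = 1/8 = 0.125000

0.125000


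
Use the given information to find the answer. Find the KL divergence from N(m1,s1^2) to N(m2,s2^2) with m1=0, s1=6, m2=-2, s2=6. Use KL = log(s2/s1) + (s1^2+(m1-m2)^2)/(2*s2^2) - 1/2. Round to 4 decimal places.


KL divergence between normal distributions:
KL = log(s2/s1) + (s1^2 + (m1-m2)^2)/(2*s2^2) - 1/2.
log(6/6) = 0.0.
(6^2 + (0--2)^2)/(2*6^2) = (36 + 4)/72 = 0.555556.
KL = 0.0 + 0.555556 - 0.5 = 0.0556

0.0556


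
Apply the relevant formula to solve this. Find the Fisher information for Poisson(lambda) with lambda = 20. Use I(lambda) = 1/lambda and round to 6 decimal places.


Fisher information for Poisson: I(lambda) = 1/lambda.
lambda = 20.
I(lambda) = 1/20 = 0.050000

0.050000


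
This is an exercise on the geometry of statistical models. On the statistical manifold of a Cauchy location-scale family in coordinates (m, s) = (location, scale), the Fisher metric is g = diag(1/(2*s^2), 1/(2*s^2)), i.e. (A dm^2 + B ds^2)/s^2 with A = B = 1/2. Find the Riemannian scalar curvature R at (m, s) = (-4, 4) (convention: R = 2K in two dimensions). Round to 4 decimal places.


The metric has the form g = (A dm^2 + B ds^2)/s^2 with A = 1/2, B = 1/2.
Substitute u = sqrt(A/B)*m: g = B*(du^2 + ds^2)/s^2, i.e. B times the
Poincare upper half-plane metric, which has constant Gaussian curvature -1.
Scaling a 2D metric by a constant c divides the Gaussian curvature by c,
so K = -1/B = -1/(1/2) = -2.0000 everywhere (the point (m, s) = (-4, 4) is irrelevant:
the curvature is constant).
Scalar curvature in dimension 2: R = 2K = -2/(1/2) = -4.0000.

-4.0000


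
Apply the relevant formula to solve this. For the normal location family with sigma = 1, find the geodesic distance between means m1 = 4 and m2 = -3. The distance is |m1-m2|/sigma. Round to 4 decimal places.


On the fixed-variance normal subfamily, geodesic distance = |m1-m2|/sigma.
|4 - -3| = 7.
sigma = 1.
d = 7/1 = 7.0000

7.0000


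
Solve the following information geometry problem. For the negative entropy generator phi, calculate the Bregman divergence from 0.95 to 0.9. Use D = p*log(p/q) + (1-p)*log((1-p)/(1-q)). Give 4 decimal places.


Bregman divergence with negative entropy generator:
D = p*log(p/q) + (1-p)*log((1-p)/(1-q)).
p = 0.95, q = 0.9.
p*log(p/q) = 0.95*log(0.95/0.9) = 0.051364.
(1-p)*log((1-p)/(1-q)) = 0.05*log(0.05/0.1) = -0.034657.
D = 0.051364 + -0.034657 = 0.0167

0.0167


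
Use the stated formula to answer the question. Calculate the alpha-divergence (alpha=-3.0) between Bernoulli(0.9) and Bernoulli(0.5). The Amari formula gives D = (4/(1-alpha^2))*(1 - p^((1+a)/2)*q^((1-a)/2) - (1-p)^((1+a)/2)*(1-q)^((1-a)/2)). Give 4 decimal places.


Amari alpha-divergence:
D = (4/(1-alpha^2))*(1 - p^((1+a)/2)*q^((1-a)/2) - (1-p)^((1+a)/2)*(1-q)^((1-a)/2)).
alpha = -3.0, p = 0.9, q = 0.5.
e1 = (1+alpha)/2 = -1.0, e2 = (1-alpha)/2 = 2.0.
t1 = p^e1 * q^e2 = 0.9^-1.0 * 0.5^2.0 = 0.277778.
t2 = (1-p)^e1 * (1-q)^e2 = 0.1^-1.0 * 0.5^2.0 = 2.5.
4/(1-alpha^2) = -0.5.
D = -0.5*(1 - 0.277778 - 2.5) = 0.8889

0.8889


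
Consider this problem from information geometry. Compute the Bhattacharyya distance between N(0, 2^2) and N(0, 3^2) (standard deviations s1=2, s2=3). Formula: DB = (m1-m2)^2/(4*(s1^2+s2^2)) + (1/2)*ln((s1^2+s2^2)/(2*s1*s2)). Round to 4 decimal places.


Bhattacharyya distance between two Gaussians:
DB = (m1-m2)^2/(4*(s1^2+s2^2)) + (1/2)*ln((s1^2+s2^2)/(2*s1*s2)).
(m1-m2)^2 = (0)^2 = 0.
s1^2+s2^2 = 4 + 9 = 13.
term1 = 0/52 = 0.0.
term2 = 0.5*ln(13/12.0) = 0.040021.
DB = 0.0 + 0.040021 = 0.0400

0.0400


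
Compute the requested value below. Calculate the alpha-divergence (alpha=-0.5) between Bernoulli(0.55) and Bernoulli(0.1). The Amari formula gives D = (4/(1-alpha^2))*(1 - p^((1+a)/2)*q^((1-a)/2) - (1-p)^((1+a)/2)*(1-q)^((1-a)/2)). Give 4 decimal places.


Amari alpha-divergence:
D = (4/(1-alpha^2))*(1 - p^((1+a)/2)*q^((1-a)/2) - (1-p)^((1+a)/2)*(1-q)^((1-a)/2)).
alpha = -0.5, p = 0.55, q = 0.1.
e1 = (1+alpha)/2 = 0.25, e2 = (1-alpha)/2 = 0.75.
t1 = p^e1 * q^e2 = 0.55^0.25 * 0.1^0.75 = 0.153141.
t2 = (1-p)^e1 * (1-q)^e2 = 0.45^0.25 * 0.9^0.75 = 0.756807.
4/(1-alpha^2) = 5.333333.
D = 5.333333*(1 - 0.153141 - 0.756807) = 0.4803

0.4803


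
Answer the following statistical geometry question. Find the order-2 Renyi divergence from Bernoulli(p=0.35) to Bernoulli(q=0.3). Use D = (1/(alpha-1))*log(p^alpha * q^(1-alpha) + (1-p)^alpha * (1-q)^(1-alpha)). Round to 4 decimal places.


Renyi divergence of order alpha between Bernoulli distributions:
D = (1/(alpha-1))*log(p^alpha * q^(1-alpha) + (1-p)^alpha * (1-q)^(1-alpha)).
alpha = 2, p = 0.35, q = 0.3.
p^alpha * q^(1-alpha) = 0.35^2 * 0.3^-1 = 0.408333.
(1-p)^alpha * (1-q)^(1-alpha) = 0.65^2 * 0.7^-1 = 0.603571.
sum = 0.408333 + 0.603571 = 1.011905.
D = (1/1)*log(1.011905) = 0.0118

0.0118


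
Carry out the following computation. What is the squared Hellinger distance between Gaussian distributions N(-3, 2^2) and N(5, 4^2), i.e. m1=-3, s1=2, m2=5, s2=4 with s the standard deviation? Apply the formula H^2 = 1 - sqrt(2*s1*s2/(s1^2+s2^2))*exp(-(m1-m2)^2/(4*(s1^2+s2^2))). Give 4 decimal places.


Squared Hellinger distance for Gaussians:
H^2 = 1 - sqrt(2*s1*s2/(s1^2+s2^2)) * exp(-(m1-m2)^2/(4*(s1^2+s2^2))).
s1^2 = 4, s2^2 = 16, s1^2+s2^2 = 20.
sqrt(2*2*4/(20)) = 0.894427.
(m1-m2)^2 = (-8)^2 = 64.
exp(-64/(4*20)) = exp(-0.8) = 0.449329.
H^2 = 1 - 0.894427*0.449329 = 0.5981

0.5981


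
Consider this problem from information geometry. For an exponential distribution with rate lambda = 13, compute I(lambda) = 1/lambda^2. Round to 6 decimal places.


Fisher information for exponential: I(lambda) = 1/lambda^2.
lambda = 13, lambda^2 = 169.
I = 1/169 = 0.005917

0.005917


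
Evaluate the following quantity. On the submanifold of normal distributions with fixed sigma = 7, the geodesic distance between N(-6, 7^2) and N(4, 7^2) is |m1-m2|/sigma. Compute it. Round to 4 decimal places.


On the fixed-variance normal subfamily, geodesic distance = |m1-m2|/sigma.
|-6 - 4| = 10.
sigma = 7.
d = 10/7 = 1.4286

1.4286


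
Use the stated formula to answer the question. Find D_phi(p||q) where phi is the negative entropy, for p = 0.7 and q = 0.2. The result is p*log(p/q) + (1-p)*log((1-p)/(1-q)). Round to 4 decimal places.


Bregman divergence with negative entropy generator:
D = p*log(p/q) + (1-p)*log((1-p)/(1-q)).
p = 0.7, q = 0.2.
p*log(p/q) = 0.7*log(0.7/0.2) = 0.876934.
(1-p)*log((1-p)/(1-q)) = 0.3*log(0.3/0.8) = -0.294249.
D = 0.876934 + -0.294249 = 0.5827

0.5827
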